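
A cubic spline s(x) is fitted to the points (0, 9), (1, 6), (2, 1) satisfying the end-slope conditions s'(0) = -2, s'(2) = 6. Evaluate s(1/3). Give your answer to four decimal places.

With m_i denoting the second derivative at x_i, h_i = 1, 1, and Δ_i = (y_(i+1) − y_i)/h_i = -3, -5:
  1·m_0 + 4·m_1 + 1·m_2 = 6(Δ_1 - Δ_0) = -12
Clamped end conditions give two more equations: 2h_0·m_0 + h_0·m_1 = 6(Δ_0 - s'(0)) = -6 and h_1·m_1 + 2h_1·m_2 = 6(s'(2) - Δ_1) = 66.
Solving the tridiagonal system: m_0 = 4, m_1 = -14, m_2 = 40.
On [0, 1], s(x) = 9 - 2·x + 2·x² - 3·x³.
With x = 1/3: s(1/3) = 76/9.

8.4444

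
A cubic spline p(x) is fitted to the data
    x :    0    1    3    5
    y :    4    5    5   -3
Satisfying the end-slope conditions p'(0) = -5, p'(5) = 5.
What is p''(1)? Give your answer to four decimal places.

With σ_i denoting the second derivative at x_i, h_i = 1, 2, 2, and Δ_i = (y_(i+1) − y_i)/h_i = 1, 0, -4:
  1·σ_0 + 6·σ_1 + 2·σ_2 = 6(Δ_1 - Δ_0) = -6
  2·σ_1 + 8·σ_2 + 2·σ_3 = 6(Δ_2 - Δ_1) = -24
Clamped end conditions give two more equations: 2h_0·σ_0 + h_0·σ_1 = 6(Δ_0 - p'(0)) = 36 and h_2·σ_2 + 2h_2·σ_3 = 6(p'(5) - Δ_2) = 54.
Solving the tridiagonal system: σ_0 = 436/23, σ_1 = -44/23, σ_2 = -155/23, σ_3 = 388/23.

-1.9130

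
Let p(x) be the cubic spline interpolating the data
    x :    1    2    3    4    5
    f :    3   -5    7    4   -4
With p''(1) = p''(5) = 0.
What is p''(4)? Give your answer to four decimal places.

With M_i denoting the second derivative at x_i, h_i = 1, 1, 1, 1, and Δ_i = (y_(i+1) − y_i)/h_i = -8, 12, -3, -8:
  1·M_0 + 4·M_1 + 1·M_2 = 6(Δ_1 - Δ_0) = 120
  1·M_1 + 4·M_2 + 1·M_3 = 6(Δ_2 - Δ_1) = -90
  1·M_2 + 4·M_3 + 1·M_4 = 6(Δ_3 - Δ_2) = -30
Natural end conditions: M_0 = M_4 = 0.
Forward elimination and back-substitution give M_0 = 0, M_1 = 1065/28, M_2 = -225/7, M_3 = 15/28, M_4 = 0.

0.5357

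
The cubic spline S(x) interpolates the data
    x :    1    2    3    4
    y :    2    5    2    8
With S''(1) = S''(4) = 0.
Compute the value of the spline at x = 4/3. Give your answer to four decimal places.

3.6519

Let M_i = S''(x_i). Step sizes h_i = 1, 1, 1; slopes of the chords Δ_i = (y_(i+1) - y_i)/h_i = 3, -3, 6.
  1·M_0 + 4·M_1 + 1·M_2 = 6(Δ_1 - Δ_0) = -36
  1·M_1 + 4·M_2 + 1·M_3 = 6(Δ_2 - Δ_1) = 54
Natural end conditions: M_0 = M_3 = 0.
Solving the tridiagonal system: M_0 = 0, M_1 = -66/5, M_2 = 84/5, M_3 = 0.
On [1, 2], S(x) = 2 + 26/5·(x - 1) + 0·(x - 1)² - 11/5·(x - 1)³.
With (x - 1) = 1/3: S(4/3) = 493/135.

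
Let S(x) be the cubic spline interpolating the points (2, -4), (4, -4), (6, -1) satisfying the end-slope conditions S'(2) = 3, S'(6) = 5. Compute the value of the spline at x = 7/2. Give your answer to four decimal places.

-3.4727

With M_i denoting the second derivative at x_i, h_i = 2, 2, and Δ_i = (y_(i+1) − y_i)/h_i = 0, 3/2:
  2·M_0 + 8·M_1 + 2·M_2 = 6(Δ_1 - Δ_0) = 9
Clamped end conditions give two more equations: 2h_0·M_0 + h_0·M_1 = 6(Δ_0 - S'(2)) = -18 and h_1·M_1 + 2h_1·M_2 = 6(S'(6) - Δ_1) = 21.
Hence M_0 = -41/8, M_1 = 5/4, M_2 = 37/8.
On [2, 4], S(x) = -4 + 3·(x - 2) - 41/16·(x - 2)² + 17/32·(x - 2)³.
With (x - 2) = 3/2: S(7/2) = -889/256.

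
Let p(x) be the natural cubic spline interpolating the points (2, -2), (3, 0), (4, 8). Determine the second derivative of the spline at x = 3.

Let m_i = p''(x_i). Step sizes h_i = 1, 1; slopes of the chords Δ_i = (y_(i+1) - y_i)/h_i = 2, 8.
  1·m_0 + 4·m_1 + 1·m_2 = 6(Δ_1 - Δ_0) = 36
Natural end conditions: m_0 = m_2 = 0.
Forward elimination and back-substitution give m_0 = 0, m_1 = 9, m_2 = 0.

9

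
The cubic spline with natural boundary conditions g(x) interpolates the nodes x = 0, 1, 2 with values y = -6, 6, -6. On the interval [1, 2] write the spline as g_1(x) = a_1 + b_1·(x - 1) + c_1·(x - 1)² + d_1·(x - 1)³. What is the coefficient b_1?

0

Write M_i for g''(x_i). With h_i = 1, 1 and divided differences Δ_i = 12, -12, the continuity of g' gives the tridiagonal system
  1·M_0 + 4·M_1 + 1·M_2 = 6(Δ_1 - Δ_0) = -144
Natural end conditions: M_0 = M_2 = 0.
Solving: M_0 = 0, M_1 = -36, M_2 = 0.
On [1, 2], with g_1(x) = a_1 + b_1·(x - 1) + c_1·(x - 1)² + d_1·(x - 1)³: c_1 = M_1/2 = -18, d_1 = (M_2 - M_1)/(6h_1) = 6, b_1 = Δ_1 - h_1(2M_1 + M_2)/6 = 0.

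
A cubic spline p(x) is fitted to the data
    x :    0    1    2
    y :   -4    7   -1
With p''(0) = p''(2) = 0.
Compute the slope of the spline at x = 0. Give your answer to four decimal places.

With m_i denoting the second derivative at x_i, h_i = 1, 1, and Δ_i = (y_(i+1) − y_i)/h_i = 11, -8:
  1·m_0 + 4·m_1 + 1·m_2 = 6(Δ_1 - Δ_0) = -114
Natural end conditions: m_0 = m_2 = 0.
Forward elimination and back-substitution give m_0 = 0, m_1 = -57/2, m_2 = 0.
On [0, 1], p'(x) = b_0 + 2c_0·x + 3d_0·x² with b_0 = Δ_0 - h_0(2m_0 + m_1)/6 = 63/4, c_0 = m_0/2 = 0, d_0 = (m_1 - m_0)/(6h_0) = -19/4. So p'(0) = 63/4.

15.7500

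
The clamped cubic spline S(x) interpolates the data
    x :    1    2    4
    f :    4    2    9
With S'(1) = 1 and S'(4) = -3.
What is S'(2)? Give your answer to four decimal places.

With m_i denoting the second derivative at x_i, h_i = 1, 2, and Δ_i = (y_(i+1) − y_i)/h_i = -2, 7/2:
  1·m_0 + 6·m_1 + 2·m_2 = 6(Δ_1 - Δ_0) = 33
Clamped end conditions give two more equations: 2h_0·m_0 + h_0·m_1 = 6(Δ_0 - S'(1)) = -18 and h_1·m_1 + 2h_1·m_2 = 6(S'(4) - Δ_1) = -39.
Hence m_0 = -95/6, m_1 = 41/3, m_2 = -199/12.
On [2, 4], S'(x) = b_1 + 2c_1·(x - 2) + 3d_1·(x - 2)² with b_1 = Δ_1 - h_1(2m_1 + m_2)/6 = -1/12, c_1 = m_1/2 = 41/6, d_1 = (m_2 - m_1)/(6h_1) = -121/48. So S'(2) = -1/12.

-0.0833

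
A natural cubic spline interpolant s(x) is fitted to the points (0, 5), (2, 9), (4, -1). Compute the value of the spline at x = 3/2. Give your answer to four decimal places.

9.1484

Write σ_i for s''(x_i). With h_i = 2, 2 and divided differences Δ_i = 2, -5, the continuity of s' gives the tridiagonal system
  2·σ_0 + 8·σ_1 + 2·σ_2 = 6(Δ_1 - Δ_0) = -42
Natural end conditions: σ_0 = σ_2 = 0.
Forward elimination and back-substitution give σ_0 = 0, σ_1 = -21/4, σ_2 = 0.
On [0, 2], s(x) = 5 + 15/4·x + 0·x² - 7/16·x³.
With x = 3/2: s(3/2) = 1171/128.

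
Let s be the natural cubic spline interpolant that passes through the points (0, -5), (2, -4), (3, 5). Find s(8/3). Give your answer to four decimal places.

With M_i denoting the second derivative at x_i, h_i = 2, 1, and Δ_i = (y_(i+1) − y_i)/h_i = 1/2, 9:
  2·M_0 + 6·M_1 + 1·M_2 = 6(Δ_1 - Δ_0) = 51
Natural end conditions: M_0 = M_2 = 0.
Solving: M_0 = 0, M_1 = 17/2, M_2 = 0.
On [2, 3], s(x) = -4 + 37/6·(x - 2) + 17/4·(x - 2)² - 17/12·(x - 2)³.
With (x - 2) = 2/3: s(8/3) = 128/81.

1.5802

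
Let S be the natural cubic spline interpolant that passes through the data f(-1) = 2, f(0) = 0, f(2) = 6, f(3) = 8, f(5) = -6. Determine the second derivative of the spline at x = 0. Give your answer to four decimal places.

Put M_i = S'' at the i-th knot. Here h = (1, 2, 1, 2) and Δ = (-2, 3, 2, -7), so the interior equations h_(i-1)·M_(i-1) + 2(h_(i-1)+h_i)·M_i + h_i·M_(i+1) = 6(Δ_i − Δ_(i-1)) read
  1·M_0 + 6·M_1 + 2·M_2 = 6(Δ_1 - Δ_0) = 30
  2·M_1 + 6·M_2 + 1·M_3 = 6(Δ_2 - Δ_1) = -6
  1·M_2 + 6·M_3 + 2·M_4 = 6(Δ_3 - Δ_2) = -54
Natural end conditions: M_0 = M_4 = 0.
Hence M_0 = 0, M_1 = 169/31, M_2 = -42/31, M_3 = -272/31, M_4 = 0.

5.4516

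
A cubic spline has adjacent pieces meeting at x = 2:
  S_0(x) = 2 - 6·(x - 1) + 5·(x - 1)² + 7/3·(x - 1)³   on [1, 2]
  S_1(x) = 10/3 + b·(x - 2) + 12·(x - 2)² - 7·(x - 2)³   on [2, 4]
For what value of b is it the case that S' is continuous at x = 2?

11

S_0'(x) = -6 + 10·(x - 1) + 7·(x - 1)², so S_0'(2) = 11. On the right, S_1'(2) = b, so b = 11.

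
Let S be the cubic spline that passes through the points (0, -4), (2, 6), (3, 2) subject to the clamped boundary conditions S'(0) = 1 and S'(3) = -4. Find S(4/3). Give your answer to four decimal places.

Put M_i = S'' at the i-th knot. Here h = (2, 1) and Δ = (5, -4), so the interior equations h_(i-1)·M_(i-1) + 2(h_(i-1)+h_i)·M_i + h_i·M_(i+1) = 6(Δ_i − Δ_(i-1)) read
  2·M_0 + 6·M_1 + 1·M_2 = 6(Δ_1 - Δ_0) = -54
Clamped end conditions give two more equations: 2h_0·M_0 + h_0·M_1 = 6(Δ_0 - S'(0)) = 24 and h_1·M_1 + 2h_1·M_2 = 6(S'(3) - Δ_1) = 0.
Forward elimination and back-substitution give M_0 = 40/3, M_1 = -44/3, M_2 = 22/3.
On [0, 2], S(x) = -4 + 1·x + 20/3·x² - 7/3·x³.
With x = 4/3: S(4/3) = 296/81.

3.6543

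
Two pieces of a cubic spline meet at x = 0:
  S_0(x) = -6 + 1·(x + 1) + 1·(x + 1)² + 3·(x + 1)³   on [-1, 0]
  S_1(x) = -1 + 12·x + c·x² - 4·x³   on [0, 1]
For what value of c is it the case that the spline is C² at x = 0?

10

S_0''(x) = 2 + 18·(x + 1), so S_0''(0) = 20. On the right, S_1''(0) = 2c, so c = 10.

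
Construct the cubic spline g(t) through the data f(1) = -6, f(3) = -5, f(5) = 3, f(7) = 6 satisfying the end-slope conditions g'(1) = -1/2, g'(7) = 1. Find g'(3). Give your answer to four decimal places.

2.7000

Let m_i = g''(x_i). Step sizes h_i = 2, 2, 2; slopes of the chords Δ_i = (y_(i+1) - y_i)/h_i = 1/2, 4, 3/2.
  2·m_0 + 8·m_1 + 2·m_2 = 6(Δ_1 - Δ_0) = 21
  2·m_1 + 8·m_2 + 2·m_3 = 6(Δ_2 - Δ_1) = -15
Clamped end conditions give two more equations: 2h_0·m_0 + h_0·m_1 = 6(Δ_0 - g'(1)) = 6 and h_2·m_2 + 2h_2·m_3 = 6(g'(7) - Δ_2) = -3.
Solving: m_0 = -1/5, m_1 = 17/5, m_2 = -29/10, m_3 = 7/10.
On [3, 5], g'(t) = b_1 + 2c_1·(t - 3) + 3d_1·(t - 3)² with b_1 = Δ_1 - h_1(2m_1 + m_2)/6 = 27/10, c_1 = m_1/2 = 17/10, d_1 = (m_2 - m_1)/(6h_1) = -21/40. So g'(3) = 27/10.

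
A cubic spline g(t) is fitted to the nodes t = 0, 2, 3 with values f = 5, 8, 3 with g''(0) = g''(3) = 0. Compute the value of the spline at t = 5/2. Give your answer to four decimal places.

Put m_i = g'' at the i-th knot. Here h = (2, 1) and Δ = (3/2, -5), so the interior equations h_(i-1)·m_(i-1) + 2(h_(i-1)+h_i)·m_i + h_i·m_(i+1) = 6(Δ_i − Δ_(i-1)) read
  2·m_0 + 6·m_1 + 1·m_2 = 6(Δ_1 - Δ_0) = -39
Natural end conditions: m_0 = m_2 = 0.
Hence m_0 = 0, m_1 = -13/2, m_2 = 0.
On [2, 3], g(t) = 8 - 17/6·(t - 2) - 13/4·(t - 2)² + 13/12·(t - 2)³.
With (t - 2) = 1/2: g(5/2) = 189/32.

5.9063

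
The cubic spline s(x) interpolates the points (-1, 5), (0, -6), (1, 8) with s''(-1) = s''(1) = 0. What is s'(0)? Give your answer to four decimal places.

Put σ_i = s'' at the i-th knot. Here h = (1, 1) and Δ = (-11, 14), so the interior equations h_(i-1)·σ_(i-1) + 2(h_(i-1)+h_i)·σ_i + h_i·σ_(i+1) = 6(Δ_i − Δ_(i-1)) read
  1·σ_0 + 4·σ_1 + 1·σ_2 = 6(Δ_1 - Δ_0) = 150
Natural end conditions: σ_0 = σ_2 = 0.
Hence σ_0 = 0, σ_1 = 75/2, σ_2 = 0.
On [0, 1], s'(x) = b_1 + 2c_1·x + 3d_1·x² with b_1 = Δ_1 - h_1(2σ_1 + σ_2)/6 = 3/2, c_1 = σ_1/2 = 75/4, d_1 = (σ_2 - σ_1)/(6h_1) = -25/4. So s'(0) = 3/2.

1.5000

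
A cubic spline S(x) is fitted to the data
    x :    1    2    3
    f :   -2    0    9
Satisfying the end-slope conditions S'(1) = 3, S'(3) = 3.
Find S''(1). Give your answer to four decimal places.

-13.5000

With σ_i denoting the second derivative at x_i, h_i = 1, 1, and Δ_i = (y_(i+1) − y_i)/h_i = 2, 9:
  1·σ_0 + 4·σ_1 + 1·σ_2 = 6(Δ_1 - Δ_0) = 42
Clamped end conditions give two more equations: 2h_0·σ_0 + h_0·σ_1 = 6(Δ_0 - S'(1)) = -6 and h_1·σ_1 + 2h_1·σ_2 = 6(S'(3) - Δ_1) = -36.
Forward elimination and back-substitution give σ_0 = -27/2, σ_1 = 21, σ_2 = -57/2.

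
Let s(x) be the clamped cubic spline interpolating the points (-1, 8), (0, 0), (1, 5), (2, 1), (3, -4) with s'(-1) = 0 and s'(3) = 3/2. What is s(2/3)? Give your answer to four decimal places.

Put σ_i = s'' at the i-th knot. Here h = (1, 1, 1, 1) and Δ = (-8, 5, -4, -5), so the interior equations h_(i-1)·σ_(i-1) + 2(h_(i-1)+h_i)·σ_i + h_i·σ_(i+1) = 6(Δ_i − Δ_(i-1)) read
  1·σ_0 + 4·σ_1 + 1·σ_2 = 6(Δ_1 - Δ_0) = 78
  1·σ_1 + 4·σ_2 + 1·σ_3 = 6(Δ_2 - Δ_1) = -54
  1·σ_2 + 4·σ_3 + 1·σ_4 = 6(Δ_3 - Δ_2) = -6
Clamped end conditions give two more equations: 2h_0·σ_0 + h_0·σ_1 = 6(Δ_0 - s'(-1)) = -48 and h_3·σ_3 + 2h_3·σ_4 = 6(s'(3) - Δ_3) = 39.
Solving: σ_0 = -2337/56, σ_1 = 993/28, σ_2 = -177/8, σ_3 = -27/28, σ_4 = 1119/56.
On [0, 1], s(x) = 0 - 351/112·x + 993/56·x² - 1075/112·x³.
With x = 2/3: s(2/3) = 4457/1512.

2.9478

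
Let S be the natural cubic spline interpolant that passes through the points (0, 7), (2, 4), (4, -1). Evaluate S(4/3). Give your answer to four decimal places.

Write m_i for S''(x_i). With h_i = 2, 2 and divided differences Δ_i = -3/2, -5/2, the continuity of S' gives the tridiagonal system
  2·m_0 + 8·m_1 + 2·m_2 = 6(Δ_1 - Δ_0) = -6
Natural end conditions: m_0 = m_2 = 0.
Hence m_0 = 0, m_1 = -3/4, m_2 = 0.
On [0, 2], S(t) = 7 - 5/4·t + 0·t² - 1/16·t³.
With t = 4/3: S(4/3) = 140/27.

5.1852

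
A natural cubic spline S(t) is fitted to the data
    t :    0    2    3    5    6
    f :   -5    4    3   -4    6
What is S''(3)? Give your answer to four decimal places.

With σ_i denoting the second derivative at x_i, h_i = 2, 1, 2, 1, and Δ_i = (y_(i+1) − y_i)/h_i = 9/2, -1, -7/2, 10:
  2·σ_0 + 6·σ_1 + 1·σ_2 = 6(Δ_1 - Δ_0) = -33
  1·σ_1 + 6·σ_2 + 2·σ_3 = 6(Δ_2 - Δ_1) = -15
  2·σ_2 + 6·σ_3 + 1·σ_4 = 6(Δ_3 - Δ_2) = 81
Natural end conditions: σ_0 = σ_4 = 0.
Hence σ_0 = 0, σ_1 = -134/31, σ_2 = -219/31, σ_3 = 983/62, σ_4 = 0.

-7.0645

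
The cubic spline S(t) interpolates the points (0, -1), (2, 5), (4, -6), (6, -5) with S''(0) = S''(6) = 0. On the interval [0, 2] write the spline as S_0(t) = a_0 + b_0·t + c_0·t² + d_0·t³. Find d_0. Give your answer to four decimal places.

With M_i denoting the second derivative at x_i, h_i = 2, 2, 2, and Δ_i = (y_(i+1) − y_i)/h_i = 3, -11/2, 1/2:
  2·M_0 + 8·M_1 + 2·M_2 = 6(Δ_1 - Δ_0) = -51
  2·M_1 + 8·M_2 + 2·M_3 = 6(Δ_2 - Δ_1) = 36
Natural end conditions: M_0 = M_3 = 0.
Solving the tridiagonal system: M_0 = 0, M_1 = -8, M_2 = 13/2, M_3 = 0.
On [0, 2], with S_0(t) = a_0 + b_0·t + c_0·t² + d_0·t³: c_0 = M_0/2 = 0, d_0 = (M_1 - M_0)/(6h_0) = -2/3, b_0 = Δ_0 - h_0(2M_0 + M_1)/6 = 17/3.

-0.6667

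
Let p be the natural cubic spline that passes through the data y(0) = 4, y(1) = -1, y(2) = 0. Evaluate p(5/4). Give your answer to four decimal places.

Let σ_i = p''(x_i). Step sizes h_i = 1, 1; slopes of the chords Δ_i = (y_(i+1) - y_i)/h_i = -5, 1.
  1·σ_0 + 4·σ_1 + 1·σ_2 = 6(Δ_1 - Δ_0) = 36
Natural end conditions: σ_0 = σ_2 = 0.
Hence σ_0 = 0, σ_1 = 9, σ_2 = 0.
On [1, 2], p(x) = -1 - 2·(x - 1) + 9/2·(x - 1)² - 3/2·(x - 1)³.
With (x - 1) = 1/4: p(5/4) = -159/128.

-1.2422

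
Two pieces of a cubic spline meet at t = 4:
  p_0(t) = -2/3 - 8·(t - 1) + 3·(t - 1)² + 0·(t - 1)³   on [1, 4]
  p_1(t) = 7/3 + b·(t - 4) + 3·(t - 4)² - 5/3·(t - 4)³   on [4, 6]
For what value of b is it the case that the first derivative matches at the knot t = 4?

p_0'(t) = -8 + 6·(t - 1) + 0·(t - 1)², so p_0'(4) = 10. On the right, p_1'(4) = b, so b = 10.

10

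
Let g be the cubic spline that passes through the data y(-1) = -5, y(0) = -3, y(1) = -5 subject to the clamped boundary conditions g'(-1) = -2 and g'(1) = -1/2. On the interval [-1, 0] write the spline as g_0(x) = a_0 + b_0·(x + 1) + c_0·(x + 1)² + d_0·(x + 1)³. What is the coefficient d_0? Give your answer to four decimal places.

-5.3750

Write m_i for g''(x_i). With h_i = 1, 1 and divided differences Δ_i = 2, -2, the continuity of g' gives the tridiagonal system
  1·m_0 + 4·m_1 + 1·m_2 = 6(Δ_1 - Δ_0) = -24
Clamped end conditions give two more equations: 2h_0·m_0 + h_0·m_1 = 6(Δ_0 - g'(-1)) = 24 and h_1·m_1 + 2h_1·m_2 = 6(g'(1) - Δ_1) = 9.
Solving the tridiagonal system: m_0 = 75/4, m_1 = -27/2, m_2 = 45/4.
On [-1, 0], with g_0(x) = a_0 + b_0·(x + 1) + c_0·(x + 1)² + d_0·(x + 1)³: c_0 = m_0/2 = 75/8, d_0 = (m_1 - m_0)/(6h_0) = -43/8, b_0 = Δ_0 - h_0(2m_0 + m_1)/6 = -2.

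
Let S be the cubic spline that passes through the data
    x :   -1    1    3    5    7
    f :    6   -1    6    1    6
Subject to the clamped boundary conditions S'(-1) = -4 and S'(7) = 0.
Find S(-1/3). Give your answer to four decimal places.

2.8730

Write M_i for S''(x_i). With h_i = 2, 2, 2, 2 and divided differences Δ_i = -7/2, 7/2, -5/2, 5/2, the continuity of S' gives the tridiagonal system
  2·M_0 + 8·M_1 + 2·M_2 = 6(Δ_1 - Δ_0) = 42
  2·M_1 + 8·M_2 + 2·M_3 = 6(Δ_2 - Δ_1) = -36
  2·M_2 + 8·M_3 + 2·M_4 = 6(Δ_3 - Δ_2) = 30
Clamped end conditions give two more equations: 2h_0·M_0 + h_0·M_1 = 6(Δ_0 - S'(-1)) = 3 and h_3·M_3 + 2h_3·M_4 = 6(S'(7) - Δ_3) = -15.
Solving the tridiagonal system: M_0 = -47/14, M_1 = 115/14, M_2 = -17/2, M_3 = 109/14, M_4 = -107/14.
On [-1, 1], S(x) = 6 - 4·(x + 1) - 47/28·(x + 1)² + 27/28·(x + 1)³.
With (x + 1) = 2/3: S(-1/3) = 181/63.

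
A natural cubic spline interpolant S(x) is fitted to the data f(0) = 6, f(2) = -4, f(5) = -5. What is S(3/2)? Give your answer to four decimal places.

-2.1125

Write m_i for S''(x_i). With h_i = 2, 3 and divided differences Δ_i = -5, -1/3, the continuity of S' gives the tridiagonal system
  2·m_0 + 10·m_1 + 3·m_2 = 6(Δ_1 - Δ_0) = 28
Natural end conditions: m_0 = m_2 = 0.
Solving: m_0 = 0, m_1 = 14/5, m_2 = 0.
On [0, 2], S(x) = 6 - 89/15·x + 0·x² + 7/30·x³.
With x = 3/2: S(3/2) = -169/80.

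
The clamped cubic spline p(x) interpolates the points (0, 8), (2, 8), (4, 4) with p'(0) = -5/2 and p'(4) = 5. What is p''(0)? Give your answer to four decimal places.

7.1250

Put M_i = p'' at the i-th knot. Here h = (2, 2) and Δ = (0, -2), so the interior equations h_(i-1)·M_(i-1) + 2(h_(i-1)+h_i)·M_i + h_i·M_(i+1) = 6(Δ_i − Δ_(i-1)) read
  2·M_0 + 8·M_1 + 2·M_2 = 6(Δ_1 - Δ_0) = -12
Clamped end conditions give two more equations: 2h_0·M_0 + h_0·M_1 = 6(Δ_0 - p'(0)) = 15 and h_1·M_1 + 2h_1·M_2 = 6(p'(4) - Δ_1) = 42.
Solving: M_0 = 57/8, M_1 = -27/4, M_2 = 111/8.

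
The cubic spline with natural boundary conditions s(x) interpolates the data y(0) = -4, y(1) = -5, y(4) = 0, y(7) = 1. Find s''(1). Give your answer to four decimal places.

Put σ_i = s'' at the i-th knot. Here h = (1, 3, 3) and Δ = (-1, 5/3, 1/3), so the interior equations h_(i-1)·σ_(i-1) + 2(h_(i-1)+h_i)·σ_i + h_i·σ_(i+1) = 6(Δ_i − Δ_(i-1)) read
  1·σ_0 + 8·σ_1 + 3·σ_2 = 6(Δ_1 - Δ_0) = 16
  3·σ_1 + 12·σ_2 + 3·σ_3 = 6(Δ_2 - Δ_1) = -8
Natural end conditions: σ_0 = σ_3 = 0.
Solving: σ_0 = 0, σ_1 = 72/29, σ_2 = -112/87, σ_3 = 0.

2.4828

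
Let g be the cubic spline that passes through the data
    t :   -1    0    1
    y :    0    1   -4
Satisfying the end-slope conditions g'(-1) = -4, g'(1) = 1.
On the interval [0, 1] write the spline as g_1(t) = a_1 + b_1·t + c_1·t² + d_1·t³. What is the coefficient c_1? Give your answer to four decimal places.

-11.5000

Let m_i = g''(x_i). Step sizes h_i = 1, 1; slopes of the chords Δ_i = (y_(i+1) - y_i)/h_i = 1, -5.
  1·m_0 + 4·m_1 + 1·m_2 = 6(Δ_1 - Δ_0) = -36
Clamped end conditions give two more equations: 2h_0·m_0 + h_0·m_1 = 6(Δ_0 - g'(-1)) = 30 and h_1·m_1 + 2h_1·m_2 = 6(g'(1) - Δ_1) = 36.
Solving: m_0 = 53/2, m_1 = -23, m_2 = 59/2.
On [0, 1], with g_1(t) = a_1 + b_1·t + c_1·t² + d_1·t³: c_1 = m_1/2 = -23/2, d_1 = (m_2 - m_1)/(6h_1) = 35/4, b_1 = Δ_1 - h_1(2m_1 + m_2)/6 = -9/4.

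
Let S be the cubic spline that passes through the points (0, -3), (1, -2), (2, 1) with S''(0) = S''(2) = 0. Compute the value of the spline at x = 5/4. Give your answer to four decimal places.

-1.4141

Write σ_i for S''(x_i). With h_i = 1, 1 and divided differences Δ_i = 1, 3, the continuity of S' gives the tridiagonal system
  1·σ_0 + 4·σ_1 + 1·σ_2 = 6(Δ_1 - Δ_0) = 12
Natural end conditions: σ_0 = σ_2 = 0.
Forward elimination and back-substitution give σ_0 = 0, σ_1 = 3, σ_2 = 0.
On [1, 2], S(x) = -2 + 2·(x - 1) + 3/2·(x - 1)² - 1/2·(x - 1)³.
With (x - 1) = 1/4: S(5/4) = -181/128.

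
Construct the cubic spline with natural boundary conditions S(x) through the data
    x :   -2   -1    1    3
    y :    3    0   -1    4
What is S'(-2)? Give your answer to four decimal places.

Write M_i for S''(x_i). With h_i = 1, 2, 2 and divided differences Δ_i = -3, -1/2, 5/2, the continuity of S' gives the tridiagonal system
  1·M_0 + 6·M_1 + 2·M_2 = 6(Δ_1 - Δ_0) = 15
  2·M_1 + 8·M_2 + 2·M_3 = 6(Δ_2 - Δ_1) = 18
Natural end conditions: M_0 = M_3 = 0.
Solving: M_0 = 0, M_1 = 21/11, M_2 = 39/22, M_3 = 0.
On [-2, -1], S'(x) = b_0 + 2c_0·(x + 2) + 3d_0·(x + 2)² with b_0 = Δ_0 - h_0(2M_0 + M_1)/6 = -73/22, c_0 = M_0/2 = 0, d_0 = (M_1 - M_0)/(6h_0) = 7/22. So S'(-2) = -73/22.

-3.3182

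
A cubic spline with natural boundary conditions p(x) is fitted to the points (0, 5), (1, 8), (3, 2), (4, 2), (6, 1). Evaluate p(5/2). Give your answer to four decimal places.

Write σ_i for p''(x_i). With h_i = 1, 2, 1, 2 and divided differences Δ_i = 3, -3, 0, -1/2, the continuity of p' gives the tridiagonal system
  1·σ_0 + 6·σ_1 + 2·σ_2 = 6(Δ_1 - Δ_0) = -36
  2·σ_1 + 6·σ_2 + 1·σ_3 = 6(Δ_2 - Δ_1) = 18
  1·σ_2 + 6·σ_3 + 2·σ_4 = 6(Δ_3 - Δ_2) = -3
Natural end conditions: σ_0 = σ_4 = 0.
Solving: σ_0 = 0, σ_1 = -247/31, σ_2 = 183/31, σ_3 = -46/31, σ_4 = 0.
On [1, 3], p(x) = 8 + 32/93·(x - 1) - 247/62·(x - 1)² + 215/186·(x - 1)³.
With (x - 1) = 3/2: p(5/2) = 1713/496.

3.4536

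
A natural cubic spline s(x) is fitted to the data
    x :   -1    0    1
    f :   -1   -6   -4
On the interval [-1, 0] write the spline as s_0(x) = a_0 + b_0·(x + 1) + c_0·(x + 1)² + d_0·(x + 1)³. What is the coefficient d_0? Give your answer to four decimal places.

Write M_i for s''(x_i). With h_i = 1, 1 and divided differences Δ_i = -5, 2, the continuity of s' gives the tridiagonal system
  1·M_0 + 4·M_1 + 1·M_2 = 6(Δ_1 - Δ_0) = 42
Natural end conditions: M_0 = M_2 = 0.
Solving: M_0 = 0, M_1 = 21/2, M_2 = 0.
On [-1, 0], with s_0(x) = a_0 + b_0·(x + 1) + c_0·(x + 1)² + d_0·(x + 1)³: c_0 = M_0/2 = 0, d_0 = (M_1 - M_0)/(6h_0) = 7/4, b_0 = Δ_0 - h_0(2M_0 + M_1)/6 = -27/4.

1.7500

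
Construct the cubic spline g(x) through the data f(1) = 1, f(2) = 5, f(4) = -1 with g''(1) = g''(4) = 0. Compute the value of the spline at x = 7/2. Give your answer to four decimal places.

1.5938

Put M_i = g'' at the i-th knot. Here h = (1, 2) and Δ = (4, -3), so the interior equations h_(i-1)·M_(i-1) + 2(h_(i-1)+h_i)·M_i + h_i·M_(i+1) = 6(Δ_i − Δ_(i-1)) read
  1·M_0 + 6·M_1 + 2·M_2 = 6(Δ_1 - Δ_0) = -42
Natural end conditions: M_0 = M_2 = 0.
Hence M_0 = 0, M_1 = -7, M_2 = 0.
On [2, 4], g(x) = 5 + 5/3·(x - 2) - 7/2·(x - 2)² + 7/12·(x - 2)³.
With (x - 2) = 3/2: g(7/2) = 51/32.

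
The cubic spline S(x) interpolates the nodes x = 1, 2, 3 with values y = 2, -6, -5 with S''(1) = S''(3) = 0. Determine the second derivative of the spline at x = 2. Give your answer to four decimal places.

Write m_i for S''(x_i). With h_i = 1, 1 and divided differences Δ_i = -8, 1, the continuity of S' gives the tridiagonal system
  1·m_0 + 4·m_1 + 1·m_2 = 6(Δ_1 - Δ_0) = 54
Natural end conditions: m_0 = m_2 = 0.
Hence m_0 = 0, m_1 = 27/2, m_2 = 0.

13.5000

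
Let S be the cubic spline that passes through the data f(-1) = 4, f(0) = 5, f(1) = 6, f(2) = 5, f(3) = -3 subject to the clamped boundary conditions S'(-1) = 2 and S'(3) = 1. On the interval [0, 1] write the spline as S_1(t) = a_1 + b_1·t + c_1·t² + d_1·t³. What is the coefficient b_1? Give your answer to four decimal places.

0.5714

Let m_i = S''(x_i). Step sizes h_i = 1, 1, 1, 1; slopes of the chords Δ_i = (y_(i+1) - y_i)/h_i = 1, 1, -1, -8.
  1·m_0 + 4·m_1 + 1·m_2 = 6(Δ_1 - Δ_0) = 0
  1·m_1 + 4·m_2 + 1·m_3 = 6(Δ_2 - Δ_1) = -12
  1·m_2 + 4·m_3 + 1·m_4 = 6(Δ_3 - Δ_2) = -42
Clamped end conditions give two more equations: 2h_0·m_0 + h_0·m_1 = 6(Δ_0 - S'(-1)) = -6 and h_3·m_3 + 2h_3·m_4 = 6(S'(3) - Δ_3) = 54.
Solving the tridiagonal system: m_0 = -22/7, m_1 = 2/7, m_2 = 2, m_3 = -142/7, m_4 = 260/7.
On [0, 1], with S_1(t) = a_1 + b_1·t + c_1·t² + d_1·t³: c_1 = m_1/2 = 1/7, d_1 = (m_2 - m_1)/(6h_1) = 2/7, b_1 = Δ_1 - h_1(2m_1 + m_2)/6 = 4/7.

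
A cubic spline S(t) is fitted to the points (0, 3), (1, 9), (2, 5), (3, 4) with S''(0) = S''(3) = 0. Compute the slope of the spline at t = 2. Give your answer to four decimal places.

-3.9333

Write M_i for S''(x_i). With h_i = 1, 1, 1 and divided differences Δ_i = 6, -4, -1, the continuity of S' gives the tridiagonal system
  1·M_0 + 4·M_1 + 1·M_2 = 6(Δ_1 - Δ_0) = -60
  1·M_1 + 4·M_2 + 1·M_3 = 6(Δ_2 - Δ_1) = 18
Natural end conditions: M_0 = M_3 = 0.
Solving the tridiagonal system: M_0 = 0, M_1 = -86/5, M_2 = 44/5, M_3 = 0.
On [2, 3], S'(t) = b_2 + 2c_2·(t - 2) + 3d_2·(t - 2)² with b_2 = Δ_2 - h_2(2M_2 + M_3)/6 = -59/15, c_2 = M_2/2 = 22/5, d_2 = (M_3 - M_2)/(6h_2) = -22/15. So S'(2) = -59/15.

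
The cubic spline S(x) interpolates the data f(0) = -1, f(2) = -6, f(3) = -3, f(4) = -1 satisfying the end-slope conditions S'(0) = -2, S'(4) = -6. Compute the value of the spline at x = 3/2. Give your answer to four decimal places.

-5.5085

Let m_i = S''(x_i). Step sizes h_i = 2, 1, 1; slopes of the chords Δ_i = (y_(i+1) - y_i)/h_i = -5/2, 3, 2.
  2·m_0 + 6·m_1 + 1·m_2 = 6(Δ_1 - Δ_0) = 33
  1·m_1 + 4·m_2 + 1·m_3 = 6(Δ_2 - Δ_1) = -6
Clamped end conditions give two more equations: 2h_0·m_0 + h_0·m_1 = 6(Δ_0 - S'(0)) = -3 and h_2·m_2 + 2h_2·m_3 = 6(S'(4) - Δ_2) = -48.
Solving the tridiagonal system: m_0 = -85/22, m_1 = 137/22, m_2 = 37/11, m_3 = -565/22.
On [0, 2], S(x) = -1 - 2·x - 85/44·x² + 37/44·x³.
With x = 3/2: S(3/2) = -1939/352.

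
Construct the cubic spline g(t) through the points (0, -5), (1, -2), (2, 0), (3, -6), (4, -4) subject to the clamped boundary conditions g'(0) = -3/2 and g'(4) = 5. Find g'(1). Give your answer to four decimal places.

Let σ_i = g''(x_i). Step sizes h_i = 1, 1, 1, 1; slopes of the chords Δ_i = (y_(i+1) - y_i)/h_i = 3, 2, -6, 2.
  1·σ_0 + 4·σ_1 + 1·σ_2 = 6(Δ_1 - Δ_0) = -6
  1·σ_1 + 4·σ_2 + 1·σ_3 = 6(Δ_2 - Δ_1) = -48
  1·σ_2 + 4·σ_3 + 1·σ_4 = 6(Δ_3 - Δ_2) = 48
Clamped end conditions give two more equations: 2h_0·σ_0 + h_0·σ_1 = 6(Δ_0 - g'(0)) = 27 and h_3·σ_3 + 2h_3·σ_4 = 6(g'(4) - Δ_3) = 18.
Solving the tridiagonal system: σ_0 = 787/56, σ_1 = -31/28, σ_2 = -125/8, σ_3 = 437/28, σ_4 = 67/56.
On [1, 2], g'(t) = b_1 + 2c_1·(t - 1) + 3d_1·(t - 1)² with b_1 = Δ_1 - h_1(2σ_1 + σ_2)/6 = 557/112, c_1 = σ_1/2 = -31/56, d_1 = (σ_2 - σ_1)/(6h_1) = -271/112. So g'(1) = 557/112.

4.9732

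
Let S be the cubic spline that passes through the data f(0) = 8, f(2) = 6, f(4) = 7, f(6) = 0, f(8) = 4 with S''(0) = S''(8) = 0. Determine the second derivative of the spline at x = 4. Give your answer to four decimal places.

Write M_i for S''(x_i). With h_i = 2, 2, 2, 2 and divided differences Δ_i = -1, 1/2, -7/2, 2, the continuity of S' gives the tridiagonal system
  2·M_0 + 8·M_1 + 2·M_2 = 6(Δ_1 - Δ_0) = 9
  2·M_1 + 8·M_2 + 2·M_3 = 6(Δ_2 - Δ_1) = -24
  2·M_2 + 8·M_3 + 2·M_4 = 6(Δ_3 - Δ_2) = 33
Natural end conditions: M_0 = M_4 = 0.
Solving the tridiagonal system: M_0 = 0, M_1 = 33/14, M_2 = -69/14, M_3 = 75/14, M_4 = 0.

-4.9286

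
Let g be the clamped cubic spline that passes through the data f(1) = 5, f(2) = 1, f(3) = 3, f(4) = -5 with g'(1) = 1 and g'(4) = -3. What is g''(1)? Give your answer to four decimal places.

Write m_i for g''(x_i). With h_i = 1, 1, 1 and divided differences Δ_i = -4, 2, -8, the continuity of g' gives the tridiagonal system
  1·m_0 + 4·m_1 + 1·m_2 = 6(Δ_1 - Δ_0) = 36
  1·m_1 + 4·m_2 + 1·m_3 = 6(Δ_2 - Δ_1) = -60
Clamped end conditions give two more equations: 2h_0·m_0 + h_0·m_1 = 6(Δ_0 - g'(1)) = -30 and h_2·m_2 + 2h_2·m_3 = 6(g'(4) - Δ_2) = 30.
Solving the tridiagonal system: m_0 = -394/15, m_1 = 338/15, m_2 = -418/15, m_3 = 434/15.

-26.2667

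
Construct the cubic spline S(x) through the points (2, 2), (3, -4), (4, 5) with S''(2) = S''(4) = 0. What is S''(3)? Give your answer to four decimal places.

Write M_i for S''(x_i). With h_i = 1, 1 and divided differences Δ_i = -6, 9, the continuity of S' gives the tridiagonal system
  1·M_0 + 4·M_1 + 1·M_2 = 6(Δ_1 - Δ_0) = 90
Natural end conditions: M_0 = M_2 = 0.
Hence M_0 = 0, M_1 = 45/2, M_2 = 0.

22.5000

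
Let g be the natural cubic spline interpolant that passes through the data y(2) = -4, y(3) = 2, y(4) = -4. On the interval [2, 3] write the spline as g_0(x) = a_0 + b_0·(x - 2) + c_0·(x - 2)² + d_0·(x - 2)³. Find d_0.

-3

Write M_i for g''(x_i). With h_i = 1, 1 and divided differences Δ_i = 6, -6, the continuity of g' gives the tridiagonal system
  1·M_0 + 4·M_1 + 1·M_2 = 6(Δ_1 - Δ_0) = -72
Natural end conditions: M_0 = M_2 = 0.
Forward elimination and back-substitution give M_0 = 0, M_1 = -18, M_2 = 0.
On [2, 3], with g_0(x) = a_0 + b_0·(x - 2) + c_0·(x - 2)² + d_0·(x - 2)³: c_0 = M_0/2 = 0, d_0 = (M_1 - M_0)/(6h_0) = -3, b_0 = Δ_0 - h_0(2M_0 + M_1)/6 = 9.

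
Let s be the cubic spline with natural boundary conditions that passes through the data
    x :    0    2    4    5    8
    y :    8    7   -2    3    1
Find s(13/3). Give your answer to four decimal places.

Let σ_i = s''(x_i). Step sizes h_i = 2, 2, 1, 3; slopes of the chords Δ_i = (y_(i+1) - y_i)/h_i = -1/2, -9/2, 5, -2/3.
  2·σ_0 + 8·σ_1 + 2·σ_2 = 6(Δ_1 - Δ_0) = -24
  2·σ_1 + 6·σ_2 + 1·σ_3 = 6(Δ_2 - Δ_1) = 57
  1·σ_2 + 8·σ_3 + 3·σ_4 = 6(Δ_3 - Δ_2) = -34
Natural end conditions: σ_0 = σ_4 = 0.
Solving the tridiagonal system: σ_0 = 0, σ_1 = -527/86, σ_2 = 538/43, σ_3 = -250/43, σ_4 = 0.
On [4, 5], s(x) = -2 + 232/129·(x - 4) + 269/43·(x - 4)² - 394/129·(x - 4)³.
With (x - 4) = 1/3: s(13/3) = -2851/3483.

-0.8185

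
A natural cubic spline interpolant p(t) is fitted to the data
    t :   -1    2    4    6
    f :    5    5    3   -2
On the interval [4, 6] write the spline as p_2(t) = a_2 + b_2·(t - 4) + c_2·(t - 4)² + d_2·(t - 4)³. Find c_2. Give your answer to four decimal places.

With σ_i denoting the second derivative at x_i, h_i = 3, 2, 2, and Δ_i = (y_(i+1) − y_i)/h_i = 0, -1, -5/2:
  3·σ_0 + 10·σ_1 + 2·σ_2 = 6(Δ_1 - Δ_0) = -6
  2·σ_1 + 8·σ_2 + 2·σ_3 = 6(Δ_2 - Δ_1) = -9
Natural end conditions: σ_0 = σ_3 = 0.
Solving: σ_0 = 0, σ_1 = -15/38, σ_2 = -39/38, σ_3 = 0.
On [4, 6], with p_2(t) = a_2 + b_2·(t - 4) + c_2·(t - 4)² + d_2·(t - 4)³: c_2 = σ_2/2 = -39/76, d_2 = (σ_3 - σ_2)/(6h_2) = 13/152, b_2 = Δ_2 - h_2(2σ_2 + σ_3)/6 = -69/38.

-0.5132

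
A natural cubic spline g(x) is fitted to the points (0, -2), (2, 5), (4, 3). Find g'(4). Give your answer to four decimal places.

Let σ_i = g''(x_i). Step sizes h_i = 2, 2; slopes of the chords Δ_i = (y_(i+1) - y_i)/h_i = 7/2, -1.
  2·σ_0 + 8·σ_1 + 2·σ_2 = 6(Δ_1 - Δ_0) = -27
Natural end conditions: σ_0 = σ_2 = 0.
Hence σ_0 = 0, σ_1 = -27/8, σ_2 = 0.
On [2, 4], g'(x) = b_1 + 2c_1·(x - 2) + 3d_1·(x - 2)² with b_1 = Δ_1 - h_1(2σ_1 + σ_2)/6 = 5/4, c_1 = σ_1/2 = -27/16, d_1 = (σ_2 - σ_1)/(6h_1) = 9/32. So g'(4) = -17/8.

-2.1250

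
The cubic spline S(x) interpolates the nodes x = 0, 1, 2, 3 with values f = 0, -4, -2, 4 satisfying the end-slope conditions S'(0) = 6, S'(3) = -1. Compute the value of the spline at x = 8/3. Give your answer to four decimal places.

3.1457

With M_i denoting the second derivative at x_i, h_i = 1, 1, 1, and Δ_i = (y_(i+1) − y_i)/h_i = -4, 2, 6:
  1·M_0 + 4·M_1 + 1·M_2 = 6(Δ_1 - Δ_0) = 36
  1·M_1 + 4·M_2 + 1·M_3 = 6(Δ_2 - Δ_1) = 24
Clamped end conditions give two more equations: 2h_0·M_0 + h_0·M_1 = 6(Δ_0 - S'(0)) = -60 and h_2·M_2 + 2h_2·M_3 = 6(S'(3) - Δ_2) = -42.
Hence M_0 = -574/15, M_1 = 248/15, M_2 = 122/15, M_3 = -376/15.
On [2, 3], S(x) = -2 + 112/15·(x - 2) + 61/15·(x - 2)² - 83/15·(x - 2)³.
With (x - 2) = 2/3: S(8/3) = 1274/405.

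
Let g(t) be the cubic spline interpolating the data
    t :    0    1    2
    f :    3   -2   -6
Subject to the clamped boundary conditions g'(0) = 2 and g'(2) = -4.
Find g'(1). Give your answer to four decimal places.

-6.2500

Let σ_i = g''(x_i). Step sizes h_i = 1, 1; slopes of the chords Δ_i = (y_(i+1) - y_i)/h_i = -5, -4.
  1·σ_0 + 4·σ_1 + 1·σ_2 = 6(Δ_1 - Δ_0) = 6
Clamped end conditions give two more equations: 2h_0·σ_0 + h_0·σ_1 = 6(Δ_0 - g'(0)) = -42 and h_1·σ_1 + 2h_1·σ_2 = 6(g'(2) - Δ_1) = 0.
Hence σ_0 = -51/2, σ_1 = 9, σ_2 = -9/2.
On [1, 2], g'(t) = b_1 + 2c_1·(t - 1) + 3d_1·(t - 1)² with b_1 = Δ_1 - h_1(2σ_1 + σ_2)/6 = -25/4, c_1 = σ_1/2 = 9/2, d_1 = (σ_2 - σ_1)/(6h_1) = -9/4. So g'(1) = -25/4.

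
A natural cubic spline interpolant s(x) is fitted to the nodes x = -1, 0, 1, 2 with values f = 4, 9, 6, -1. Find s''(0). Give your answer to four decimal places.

With M_i denoting the second derivative at x_i, h_i = 1, 1, 1, and Δ_i = (y_(i+1) − y_i)/h_i = 5, -3, -7:
  1·M_0 + 4·M_1 + 1·M_2 = 6(Δ_1 - Δ_0) = -48
  1·M_1 + 4·M_2 + 1·M_3 = 6(Δ_2 - Δ_1) = -24
Natural end conditions: M_0 = M_3 = 0.
Solving: M_0 = 0, M_1 = -56/5, M_2 = -16/5, M_3 = 0.

-11.2000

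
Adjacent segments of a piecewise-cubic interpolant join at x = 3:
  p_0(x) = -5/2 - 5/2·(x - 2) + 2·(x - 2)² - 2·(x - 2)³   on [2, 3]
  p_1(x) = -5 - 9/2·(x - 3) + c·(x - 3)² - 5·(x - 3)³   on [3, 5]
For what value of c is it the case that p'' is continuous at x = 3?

p_0''(x) = 4 - 12·(x - 2), so p_0''(3) = -8. On the right, p_1''(3) = 2c, so c = -4.

-4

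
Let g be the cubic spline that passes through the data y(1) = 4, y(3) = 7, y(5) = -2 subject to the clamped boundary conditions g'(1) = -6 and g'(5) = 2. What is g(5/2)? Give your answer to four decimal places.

6.3203

Let σ_i = g''(x_i). Step sizes h_i = 2, 2; slopes of the chords Δ_i = (y_(i+1) - y_i)/h_i = 3/2, -9/2.
  2·σ_0 + 8·σ_1 + 2·σ_2 = 6(Δ_1 - Δ_0) = -36
Clamped end conditions give two more equations: 2h_0·σ_0 + h_0·σ_1 = 6(Δ_0 - g'(1)) = 45 and h_1·σ_1 + 2h_1·σ_2 = 6(g'(5) - Δ_1) = 39.
Solving: σ_0 = 71/4, σ_1 = -13, σ_2 = 65/4.
On [1, 3], g(x) = 4 - 6·(x - 1) + 71/8·(x - 1)² - 41/16·(x - 1)³.
With (x - 1) = 3/2: g(5/2) = 809/128.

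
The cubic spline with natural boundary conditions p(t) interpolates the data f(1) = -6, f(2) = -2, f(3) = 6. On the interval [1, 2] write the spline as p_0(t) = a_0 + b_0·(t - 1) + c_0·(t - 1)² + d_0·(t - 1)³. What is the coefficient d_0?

Let M_i = p''(x_i). Step sizes h_i = 1, 1; slopes of the chords Δ_i = (y_(i+1) - y_i)/h_i = 4, 8.
  1·M_0 + 4·M_1 + 1·M_2 = 6(Δ_1 - Δ_0) = 24
Natural end conditions: M_0 = M_2 = 0.
Hence M_0 = 0, M_1 = 6, M_2 = 0.
On [1, 2], with p_0(t) = a_0 + b_0·(t - 1) + c_0·(t - 1)² + d_0·(t - 1)³: c_0 = M_0/2 = 0, d_0 = (M_1 - M_0)/(6h_0) = 1, b_0 = Δ_0 - h_0(2M_0 + M_1)/6 = 3.

1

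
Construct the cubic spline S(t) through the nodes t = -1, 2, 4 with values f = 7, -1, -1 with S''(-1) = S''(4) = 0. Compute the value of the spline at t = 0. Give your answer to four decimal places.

Let m_i = S''(x_i). Step sizes h_i = 3, 2; slopes of the chords Δ_i = (y_(i+1) - y_i)/h_i = -8/3, 0.
  3·m_0 + 10·m_1 + 2·m_2 = 6(Δ_1 - Δ_0) = 16
Natural end conditions: m_0 = m_2 = 0.
Solving the tridiagonal system: m_0 = 0, m_1 = 8/5, m_2 = 0.
On [-1, 2], S(t) = 7 - 52/15·(t + 1) + 0·(t + 1)² + 4/45·(t + 1)³.
With (t + 1) = 1: S(0) = 163/45.

3.6222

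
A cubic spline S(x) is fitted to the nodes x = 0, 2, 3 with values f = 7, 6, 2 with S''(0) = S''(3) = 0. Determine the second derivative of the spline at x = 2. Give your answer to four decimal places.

-3.5000

With M_i denoting the second derivative at x_i, h_i = 2, 1, and Δ_i = (y_(i+1) − y_i)/h_i = -1/2, -4:
  2·M_0 + 6·M_1 + 1·M_2 = 6(Δ_1 - Δ_0) = -21
Natural end conditions: M_0 = M_2 = 0.
Forward elimination and back-substitution give M_0 = 0, M_1 = -7/2, M_2 = 0.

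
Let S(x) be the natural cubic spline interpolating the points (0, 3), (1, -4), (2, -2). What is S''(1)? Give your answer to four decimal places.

13.5000

Write m_i for S''(x_i). With h_i = 1, 1 and divided differences Δ_i = -7, 2, the continuity of S' gives the tridiagonal system
  1·m_0 + 4·m_1 + 1·m_2 = 6(Δ_1 - Δ_0) = 54
Natural end conditions: m_0 = m_2 = 0.
Solving: m_0 = 0, m_1 = 27/2, m_2 = 0.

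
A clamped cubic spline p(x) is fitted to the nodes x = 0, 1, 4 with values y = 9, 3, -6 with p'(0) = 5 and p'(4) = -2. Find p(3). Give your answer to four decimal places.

With σ_i denoting the second derivative at x_i, h_i = 1, 3, and Δ_i = (y_(i+1) − y_i)/h_i = -6, -3:
  1·σ_0 + 8·σ_1 + 3·σ_2 = 6(Δ_1 - Δ_0) = 18
Clamped end conditions give two more equations: 2h_0·σ_0 + h_0·σ_1 = 6(Δ_0 - p'(0)) = -66 and h_1·σ_1 + 2h_1·σ_2 = 6(p'(4) - Δ_1) = 6.
Solving: σ_0 = -37, σ_1 = 8, σ_2 = -3.
On [1, 4], p(x) = 3 - 19/2·(x - 1) + 4·(x - 1)² - 11/18·(x - 1)³.
With (x - 1) = 2: p(3) = -44/9.

-4.8889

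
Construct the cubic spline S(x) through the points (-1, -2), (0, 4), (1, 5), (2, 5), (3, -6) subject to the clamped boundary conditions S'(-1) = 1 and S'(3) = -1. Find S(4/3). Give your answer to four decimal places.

5.8783

Put M_i = S'' at the i-th knot. Here h = (1, 1, 1, 1) and Δ = (6, 1, 0, -11), so the interior equations h_(i-1)·M_(i-1) + 2(h_(i-1)+h_i)·M_i + h_i·M_(i+1) = 6(Δ_i − Δ_(i-1)) read
  1·M_0 + 4·M_1 + 1·M_2 = 6(Δ_1 - Δ_0) = -30
  1·M_1 + 4·M_2 + 1·M_3 = 6(Δ_2 - Δ_1) = -6
  1·M_2 + 4·M_3 + 1·M_4 = 6(Δ_3 - Δ_2) = -66
Clamped end conditions give two more equations: 2h_0·M_0 + h_0·M_1 = 6(Δ_0 - S'(-1)) = 30 and h_3·M_3 + 2h_3·M_4 = 6(S'(3) - Δ_3) = 60.
Forward elimination and back-substitution give M_0 = 160/7, M_1 = -110/7, M_2 = 10, M_3 = -212/7, M_4 = 316/7.
On [1, 2], S(x) = 5 + 12/7·(x - 1) + 5·(x - 1)² - 47/7·(x - 1)³.
With (x - 1) = 1/3: S(4/3) = 1111/189.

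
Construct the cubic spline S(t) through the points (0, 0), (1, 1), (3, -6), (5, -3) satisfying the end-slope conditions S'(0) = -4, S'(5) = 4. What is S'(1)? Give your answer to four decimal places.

Put M_i = S'' at the i-th knot. Here h = (1, 2, 2) and Δ = (1, -7/2, 3/2), so the interior equations h_(i-1)·M_(i-1) + 2(h_(i-1)+h_i)·M_i + h_i·M_(i+1) = 6(Δ_i − Δ_(i-1)) read
  1·M_0 + 6·M_1 + 2·M_2 = 6(Δ_1 - Δ_0) = -27
  2·M_1 + 8·M_2 + 2·M_3 = 6(Δ_2 - Δ_1) = 30
Clamped end conditions give two more equations: 2h_0·M_0 + h_0·M_1 = 6(Δ_0 - S'(0)) = 30 and h_2·M_2 + 2h_2·M_3 = 6(S'(5) - Δ_2) = 15.
Forward elimination and back-substitution give M_0 = 458/23, M_1 = -226/23, M_2 = 277/46, M_3 = 17/23.
On [1, 3], S'(t) = b_1 + 2c_1·(t - 1) + 3d_1·(t - 1)² with b_1 = Δ_1 - h_1(2M_1 + M_2)/6 = 24/23, c_1 = M_1/2 = -113/23, d_1 = (M_2 - M_1)/(6h_1) = 243/184. So S'(1) = 24/23.

1.0435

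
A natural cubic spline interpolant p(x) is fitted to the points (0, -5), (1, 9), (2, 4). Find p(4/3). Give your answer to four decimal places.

9.0926

Let M_i = p''(x_i). Step sizes h_i = 1, 1; slopes of the chords Δ_i = (y_(i+1) - y_i)/h_i = 14, -5.
  1·M_0 + 4·M_1 + 1·M_2 = 6(Δ_1 - Δ_0) = -114
Natural end conditions: M_0 = M_2 = 0.
Solving: M_0 = 0, M_1 = -57/2, M_2 = 0.
On [1, 2], p(x) = 9 + 9/2·(x - 1) - 57/4·(x - 1)² + 19/4·(x - 1)³.
With (x - 1) = 1/3: p(4/3) = 491/54.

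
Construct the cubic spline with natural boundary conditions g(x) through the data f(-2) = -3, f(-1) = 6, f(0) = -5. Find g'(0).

With M_i denoting the second derivative at x_i, h_i = 1, 1, and Δ_i = (y_(i+1) − y_i)/h_i = 9, -11:
  1·M_0 + 4·M_1 + 1·M_2 = 6(Δ_1 - Δ_0) = -120
Natural end conditions: M_0 = M_2 = 0.
Solving the tridiagonal system: M_0 = 0, M_1 = -30, M_2 = 0.
On [-1, 0], g'(x) = b_1 + 2c_1·(x + 1) + 3d_1·(x + 1)² with b_1 = Δ_1 - h_1(2M_1 + M_2)/6 = -1, c_1 = M_1/2 = -15, d_1 = (M_2 - M_1)/(6h_1) = 5. So g'(0) = -16.

-16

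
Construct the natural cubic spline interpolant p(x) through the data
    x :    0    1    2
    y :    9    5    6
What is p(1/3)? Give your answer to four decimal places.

With M_i denoting the second derivative at x_i, h_i = 1, 1, and Δ_i = (y_(i+1) − y_i)/h_i = -4, 1:
  1·M_0 + 4·M_1 + 1·M_2 = 6(Δ_1 - Δ_0) = 30
Natural end conditions: M_0 = M_2 = 0.
Hence M_0 = 0, M_1 = 15/2, M_2 = 0.
On [0, 1], p(x) = 9 - 21/4·x + 0·x² + 5/4·x³.
With x = 1/3: p(1/3) = 197/27.

7.2963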